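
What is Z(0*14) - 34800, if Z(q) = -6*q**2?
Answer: -34800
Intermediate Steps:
Z(0*14) - 34800 = -6*(0*14)**2 - 34800 = -6*0**2 - 34800 = -6*0 - 34800 = 0 - 34800 = -34800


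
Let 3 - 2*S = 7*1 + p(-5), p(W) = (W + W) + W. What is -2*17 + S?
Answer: -57/2 ≈ -28.500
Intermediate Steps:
p(W) = 3*W (p(W) = 2*W + W = 3*W)
S = 11/2 (S = 3/2 - (7*1 + 3*(-5))/2 = 3/2 - (7 - 15)/2 = 3/2 - ½*(-8) = 3/2 + 4 = 11/2 ≈ 5.5000)
-2*17 + S = -2*17 + 11/2 = -34 + 11/2 = -57/2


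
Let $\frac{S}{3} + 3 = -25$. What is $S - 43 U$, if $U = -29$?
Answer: $1163$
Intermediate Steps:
$S = -84$ ($S = -9 + 3 \left(-25\right) = -9 - 75 = -84$)
$S - 43 U = -84 - -1247 = -84 + 1247 = 1163$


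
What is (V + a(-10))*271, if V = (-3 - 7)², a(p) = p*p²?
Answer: -243900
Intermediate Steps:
a(p) = p³
V = 100 (V = (-10)² = 100)
(V + a(-10))*271 = (100 + (-10)³)*271 = (100 - 1000)*271 = -900*271 = -243900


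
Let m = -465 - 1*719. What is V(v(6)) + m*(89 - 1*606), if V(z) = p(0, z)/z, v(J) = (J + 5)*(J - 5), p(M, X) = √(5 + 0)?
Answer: 612128 + √5/11 ≈ 6.1213e+5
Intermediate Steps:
p(M, X) = √5
v(J) = (-5 + J)*(5 + J) (v(J) = (5 + J)*(-5 + J) = (-5 + J)*(5 + J))
V(z) = √5/z
m = -1184 (m = -465 - 719 = -1184)
V(v(6)) + m*(89 - 1*606) = √5/(-25 + 6²) - 1184*(89 - 1*606) = √5/(-25 + 36) - 1184*(89 - 606) = √5/11 - 1184*(-517) = √5*(1/11) + 612128 = √5/11 + 612128 = 612128 + √5/11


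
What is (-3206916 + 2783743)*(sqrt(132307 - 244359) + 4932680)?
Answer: -2087376993640 - 846346*I*sqrt(28013) ≈ -2.0874e+12 - 1.4165e+8*I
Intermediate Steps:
(-3206916 + 2783743)*(sqrt(132307 - 244359) + 4932680) = -423173*(sqrt(-112052) + 4932680) = -423173*(2*I*sqrt(28013) + 4932680) = -423173*(4932680 + 2*I*sqrt(28013)) = -2087376993640 - 846346*I*sqrt(28013)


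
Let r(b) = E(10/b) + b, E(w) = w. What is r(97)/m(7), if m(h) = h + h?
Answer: 9419/1358 ≈ 6.9359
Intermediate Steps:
m(h) = 2*h
r(b) = b + 10/b (r(b) = 10/b + b = b + 10/b)
r(97)/m(7) = (97 + 10/97)/((2*7)) = (97 + 10*(1/97))/14 = (97 + 10/97)*(1/14) = (9419/97)*(1/14) = 9419/1358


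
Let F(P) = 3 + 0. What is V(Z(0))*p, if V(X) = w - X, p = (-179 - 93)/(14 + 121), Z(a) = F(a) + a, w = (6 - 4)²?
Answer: -272/135 ≈ -2.0148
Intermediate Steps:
F(P) = 3
w = 4 (w = 2² = 4)
Z(a) = 3 + a
p = -272/135 ≈ -2.0148
V(X) = 4 - X
V(Z(0))*p = (4 - (3 + 0))*(-272/135) = (4 - 1*3)*(-272/135) = (4 - 3)*(-272/135) = 1*(-272/135) = -272/135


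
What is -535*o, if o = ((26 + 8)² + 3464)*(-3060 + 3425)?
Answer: -902170500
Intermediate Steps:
o = 1686300 (o = (34² + 3464)*365 = (1156 + 3464)*365 = 4620*365 = 1686300)
-535*o = -535*1686300 = -902170500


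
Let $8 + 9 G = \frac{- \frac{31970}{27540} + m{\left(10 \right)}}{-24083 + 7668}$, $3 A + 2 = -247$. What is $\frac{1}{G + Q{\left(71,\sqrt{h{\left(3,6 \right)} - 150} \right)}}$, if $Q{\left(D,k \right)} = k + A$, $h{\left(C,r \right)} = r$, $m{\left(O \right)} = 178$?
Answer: $- \frac{555475994572712094}{47552421103142694505} - \frac{79457683992766128 i}{47552421103142694505} \approx -0.011681 - 0.0016709 i$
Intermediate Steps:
$A = -83$ ($A = - \frac{2}{3} + \frac{1}{3} \left(-247\right) = - \frac{2}{3} - \frac{247}{3} = -83$)
$Q{\left(D,k \right)} = -83 + k$ ($Q{\left(D,k \right)} = k - 83 = -83 + k$)
$G = - \frac{72428459}{81372438}$ ($G = - \frac{8}{9} + \frac{\left(- \frac{31970}{27540} + 178\right) \frac{1}{-24083 + 7668}}{9} = - \frac{8}{9} + \frac{\left(\left(-31970\right) \frac{1}{27540} + 178\right) \frac{1}{-16415}}{9} = - \frac{8}{9} + \frac{\left(- \frac{3197}{2754} + 178\right) \left(- \frac{1}{16415}\right)}{9} = - \frac{8}{9} + \frac{\frac{487015}{2754} \left(- \frac{1}{16415}\right)}{9} = - \frac{8}{9} + \frac{1}{9} \left(- \frac{97403}{9041382}\right) = - \frac{8}{9} - \frac{97403}{81372438} = - \frac{72428459}{81372438} \approx -0.89009$)
$\frac{1}{G + Q{\left(71,\sqrt{h{\left(3,6 \right)} - 150} \right)}} = \frac{1}{- \frac{72428459}{81372438} - \left(83 - \sqrt{6 - 150}\right)} = \frac{1}{- \frac{72428459}{81372438} - \left(83 - \sqrt{-144}\right)} = \frac{1}{- \frac{72428459}{81372438} - \left(83 - 12 i\right)} = \frac{1}{- \frac{6826340813}{81372438} + 12 i} = \frac{6621473666063844 \left(- \frac{6826340813}{81372438} - 12 i\right)}{47552421103142694505}$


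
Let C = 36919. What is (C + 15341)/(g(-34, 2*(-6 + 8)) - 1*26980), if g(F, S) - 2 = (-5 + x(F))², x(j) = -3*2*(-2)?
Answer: -52260/26929 ≈ -1.9407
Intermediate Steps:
x(j) = 12 (x(j) = -6*(-2) = 12)
g(F, S) = 51 (g(F, S) = 2 + (-5 + 12)² = 2 + 7² = 2 + 49 = 51)
(C + 15341)/(g(-34, 2*(-6 + 8)) - 1*26980) = (36919 + 15341)/(51 - 1*26980) = 52260/(51 - 26980) = 52260/(-26929) = 52260*(-1/26929) = -52260/26929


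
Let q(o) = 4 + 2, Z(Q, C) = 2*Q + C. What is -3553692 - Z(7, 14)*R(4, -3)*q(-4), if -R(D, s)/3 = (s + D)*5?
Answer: -3551172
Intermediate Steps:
R(D, s) = -15*D - 15*s (R(D, s) = -3*(s + D)*5 = -3*(D + s)*5 = -3*(5*D + 5*s) = -15*D - 15*s)
Z(Q, C) = C + 2*Q
q(o) = 6
-3553692 - Z(7, 14)*R(4, -3)*q(-4) = -3553692 - (14 + 2*7)*(-15*4 - 15*(-3))*6 = -3553692 - (14 + 14)*(-60 + 45)*6 = -3553692 - 28*(-15)*6 = -3553692 - (-420)*6 = -3553692 - 1*(-2520) = -3553692 + 2520 = -3551172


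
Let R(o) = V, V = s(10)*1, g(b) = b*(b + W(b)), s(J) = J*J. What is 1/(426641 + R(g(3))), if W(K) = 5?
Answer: 1/426741 ≈ 2.3433e-6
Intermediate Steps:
s(J) = J²
g(b) = b*(5 + b) (g(b) = b*(b + 5) = b*(5 + b))
V = 100 (V = 10²*1 = 100*1 = 100)
R(o) = 100
1/(426641 + R(g(3))) = 1/(426641 + 100) = 1/426741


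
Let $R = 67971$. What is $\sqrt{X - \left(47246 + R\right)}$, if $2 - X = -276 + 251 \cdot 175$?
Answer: $4 i \sqrt{9929} \approx 398.58 i$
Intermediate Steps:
$X = -43647$ ($X = 2 - \left(-276 + 251 \cdot 175\right) = 2 - \left(-276 + 43925\right) = 2 - 43649 = -43647$)
$\sqrt{X - \left(47246 + R\right)} = \sqrt{-43647 - 115217} = \sqrt{-158864} = 4 i \sqrt{9929}$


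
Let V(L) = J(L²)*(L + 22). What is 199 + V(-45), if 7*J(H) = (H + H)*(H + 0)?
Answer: -188627357/7 ≈ -2.6947e+7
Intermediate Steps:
J(H) = 2*H²/7 (J(H) = ((H + H)*(H + 0))/7 = ((2*H)*H)/7 = (2*H²)/7 = 2*H²/7)
V(L) = 2*L⁴*(22 + L)/7 (V(L) = (2*(L²)²/7)*(L + 22) = (2*L⁴/7)*(22 + L) = 2*L⁴*(22 + L)/7)
199 + V(-45) = 199 + (2/7)*(-45)⁴*(22 - 45) = 199 + (2/7)*4100625*(-23) = 199 - 188628750/7 = -188627357/7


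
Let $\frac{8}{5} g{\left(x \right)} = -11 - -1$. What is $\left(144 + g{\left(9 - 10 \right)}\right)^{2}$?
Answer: $\frac{303601}{16} \approx 18975.0$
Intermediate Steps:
$g{\left(x \right)} = - \frac{25}{4}$ ($g{\left(x \right)} = \frac{5 \left(-11 - -1\right)}{8} = \frac{5 \left(-11 + 1\right)}{8} = \frac{5}{8} \left(-10\right) = - \frac{25}{4}$)
$\left(144 + g{\left(9 - 10 \right)}\right)^{2} = \left(144 - \frac{25}{4}\right)^{2} = \left(\frac{551}{4}\right)^{2} = \frac{303601}{16}$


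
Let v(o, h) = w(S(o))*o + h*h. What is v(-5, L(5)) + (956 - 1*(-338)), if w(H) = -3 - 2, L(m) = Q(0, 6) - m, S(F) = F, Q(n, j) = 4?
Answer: 1320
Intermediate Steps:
L(m) = 4 - m
w(H) = -5
v(o, h) = h² - 5*o (v(o, h) = -5*o + h*h = -5*o + h² = h² - 5*o)
v(-5, L(5)) + (956 - 1*(-338)) = ((4 - 1*5)² - 5*(-5)) + (956 - 1*(-338)) = ((4 - 5)² + 25) + (956 + 338) = ((-1)² + 25) + 1294 = (1 + 25) + 1294 = 26 + 1294 = 1320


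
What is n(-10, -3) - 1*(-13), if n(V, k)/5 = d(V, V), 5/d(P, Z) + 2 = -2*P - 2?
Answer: 233/16 ≈ 14.563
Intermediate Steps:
d(P, Z) = 5/(-4 - 2*P) (d(P, Z) = 5/(-2 + (-2*P - 2)) = 5/(-2 + (-2 - 2*P)) = 5/(-4 - 2*P))
n(V, k) = -25/(4 + 2*V) (n(V, k) = 5*(-5/(4 + 2*V)) = -25/(4 + 2*V))
n(-10, -3) - 1*(-13) = -25/(4 + 2*(-10)) - 1*(-13) = -25/(4 - 20) + 13 = -25/(-16) + 13 = -25*(-1/16) + 13 = 25/16 + 13 = 233/16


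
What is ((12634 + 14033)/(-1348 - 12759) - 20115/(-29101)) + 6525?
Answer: 2678201666613/410527807 ≈ 6523.8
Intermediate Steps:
((12634 + 14033)/(-1348 - 12759) - 20115/(-29101)) + 6525 = (26667/(-14107) - 20115*(-1/29101)) + 6525 = (26667*(-1/14107) + 20115/29101) + 6525 = (-26667/14107 + 20115/29101) + 6525 = -492274062/410527807 + 6525 = 2678201666613/410527807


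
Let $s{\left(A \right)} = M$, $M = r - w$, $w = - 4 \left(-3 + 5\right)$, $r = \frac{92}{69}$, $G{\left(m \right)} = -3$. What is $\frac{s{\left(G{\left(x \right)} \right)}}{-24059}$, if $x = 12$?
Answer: $- \frac{4}{10311} \approx -0.00038793$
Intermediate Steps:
$r = \frac{4}{3}$ ($r = 92 \cdot \frac{1}{69} = \frac{4}{3} \approx 1.3333$)
$w = -8$ ($w = \left(-4\right) 2 = -8$)
$M = \frac{28}{3}$ ($M = \frac{4}{3} - -8 = \frac{4}{3} + 8 = \frac{28}{3} \approx 9.3333$)
$s{\left(A \right)} = \frac{28}{3}$
$\frac{s{\left(G{\left(x \right)} \right)}}{-24059} = \frac{28}{3 \left(-24059\right)} = \frac{28}{3} \left(- \frac{1}{24059}\right) = - \frac{4}{10311}$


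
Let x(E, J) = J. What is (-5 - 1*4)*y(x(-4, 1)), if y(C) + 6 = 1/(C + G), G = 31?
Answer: 1719/32 ≈ 53.719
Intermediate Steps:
y(C) = -6 + 1/(31 + C) (y(C) = -6 + 1/(C + 31) = -6 + 1/(31 + C))
(-5 - 1*4)*y(x(-4, 1)) = (-5 - 1*4)*((-185 - 6*1)/(31 + 1)) = (-5 - 4)*((-185 - 6)/32) = -9*(-191)/32 = -9*(-191/32) = 1719/32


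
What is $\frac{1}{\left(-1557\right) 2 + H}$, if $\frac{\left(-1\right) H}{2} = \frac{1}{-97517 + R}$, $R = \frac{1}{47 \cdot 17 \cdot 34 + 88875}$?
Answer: $- \frac{5657985098}{17618965479131} \approx -0.00032113$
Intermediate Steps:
$R = \frac{1}{116041}$ ($R = \frac{1}{799 \cdot 34 + 88875} = \frac{1}{27166 + 88875} = \frac{1}{116041} \approx 8.6176 \cdot 10^{-6}$)
$H = \frac{116041}{5657985098}$ ($H = - \frac{2}{-97517 + \frac{1}{116041}} = - \frac{2}{- \frac{11315970196}{116041}} = \left(-2\right) \left(- \frac{116041}{11315970196}\right) = \frac{116041}{5657985098} \approx 2.0509 \cdot 10^{-5}$)
$\frac{1}{\left(-1557\right) 2 + H} = \frac{1}{\left(-1557\right) 2 + \frac{116041}{5657985098}} = \frac{1}{-3114 + \frac{116041}{5657985098}} = \frac{1}{- \frac{17618965479131}{5657985098}} = - \frac{5657985098}{17618965479131}$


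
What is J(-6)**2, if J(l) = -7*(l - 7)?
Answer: 8281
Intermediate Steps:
J(l) = 49 - 7*l (J(l) = -7*(-7 + l) = 49 - 7*l)
J(-6)**2 = (49 - 7*(-6))**2 = (49 + 42)**2 = 91**2 = 8281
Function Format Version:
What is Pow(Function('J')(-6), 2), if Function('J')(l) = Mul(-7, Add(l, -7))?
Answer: 8281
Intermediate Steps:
Function('J')(l) = Add(49, Mul(-7, l)) (Function('J')(l) = Mul(-7, Add(-7, l)) = Add(49, Mul(-7, l)))
Pow(Function('J')(-6), 2) = Pow(Add(49, Mul(-7, -6)), 2) = Pow(Add(49, 42), 2) = Pow(91, 2) = 8281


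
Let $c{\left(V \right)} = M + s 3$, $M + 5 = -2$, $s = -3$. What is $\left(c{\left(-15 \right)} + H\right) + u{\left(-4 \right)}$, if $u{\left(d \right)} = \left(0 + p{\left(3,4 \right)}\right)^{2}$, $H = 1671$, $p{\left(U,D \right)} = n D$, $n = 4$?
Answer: $1911$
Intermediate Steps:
$M = -7$ ($M = -5 - 2 = -7$)
$p{\left(U,D \right)} = 4 D$
$c{\left(V \right)} = -16$ ($c{\left(V \right)} = -7 - 9 = -16$)
$u{\left(d \right)} = 256$ ($u{\left(d \right)} = \left(0 + 4 \cdot 4\right)^{2} = \left(0 + 16\right)^{2} = 16^{2} = 256$)
$\left(c{\left(-15 \right)} + H\right) + u{\left(-4 \right)} = \left(-16 + 1671\right) + 256 = 1655 + 256 = 1911$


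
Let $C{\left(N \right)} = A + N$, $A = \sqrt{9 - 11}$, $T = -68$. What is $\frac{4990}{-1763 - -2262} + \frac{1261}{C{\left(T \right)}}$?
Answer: $\frac{- 581 i + 10 \sqrt{2}}{\sqrt{2} + 68 i} \approx -8.5361 - 0.3855 i$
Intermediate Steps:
$A = i \sqrt{2}$ ($A = \sqrt{-2} = i \sqrt{2} \approx 1.4142 i$)
$C{\left(N \right)} = N + i \sqrt{2}$ ($C{\left(N \right)} = i \sqrt{2} + N = N + i \sqrt{2}$)
$\frac{4990}{-1763 - -2262} + \frac{1261}{C{\left(T \right)}} = \frac{4990}{-1763 - -2262} + \frac{1261}{-68 + i \sqrt{2}} = \frac{4990}{-1763 + 2262} + \frac{1261}{-68 + i \sqrt{2}} = \frac{4990}{499} + \frac{1261}{-68 + i \sqrt{2}} = 4990 \cdot \frac{1}{499} + \frac{1261}{-68 + i \sqrt{2}} = 10 + \frac{1261}{-68 + i \sqrt{2}}$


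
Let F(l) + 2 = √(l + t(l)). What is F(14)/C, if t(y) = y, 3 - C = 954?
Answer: 2/951 - 2*√7/951 ≈ -0.0034611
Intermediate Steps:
C = -951 (C = 3 - 1*954 = 3 - 954 = -951)
F(l) = -2 + √2*√l (F(l) = -2 + √(l + l) = -2 + √(2*l) = -2 + √2*√l)
F(14)/C = (-2 + √2*√14)/(-951) = (-2 + 2*√7)*(-1/951) = 2/951 - 2*√7/951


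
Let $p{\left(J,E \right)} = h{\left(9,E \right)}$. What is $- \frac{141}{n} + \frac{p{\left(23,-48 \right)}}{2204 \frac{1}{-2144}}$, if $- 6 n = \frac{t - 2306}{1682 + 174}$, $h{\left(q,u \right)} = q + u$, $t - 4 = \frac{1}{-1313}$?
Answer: $- \frac{357593778360}{555137459} \approx -644.15$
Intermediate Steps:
$t = \frac{5251}{1313}$ ($t = 4 + \frac{1}{-1313} = 4 - \frac{1}{1313} = \frac{5251}{1313} \approx 3.9992$)
$n = \frac{1007509}{4873856}$ ($n = - \frac{\left(\frac{5251}{1313} - 2306\right) \frac{1}{1682 + 174}}{6} = - \frac{\left(- \frac{3022527}{1313}\right) \frac{1}{1856}}{6} = \left(- \frac{1}{6}\right) \left(- \frac{3022527}{2436928}\right) = \frac{1007509}{4873856} \approx 0.20672$)
$p{\left(J,E \right)} = 9 + E$
$- \frac{141}{n} + \frac{p{\left(23,-48 \right)}}{2204 \frac{1}{-2144}} = - \frac{141}{\frac{1007509}{4873856}} + \frac{9 - 48}{2204 \frac{1}{-2144}} = \left(-141\right) \frac{4873856}{1007509} - \frac{39}{2204 \left(- \frac{1}{2144}\right)} = - \frac{687213696}{1007509} - \frac{39}{- \frac{551}{536}} = - \frac{687213696}{1007509} - - \frac{20904}{551} = - \frac{687213696}{1007509} + \frac{20904}{551} = - \frac{357593778360}{555137459}$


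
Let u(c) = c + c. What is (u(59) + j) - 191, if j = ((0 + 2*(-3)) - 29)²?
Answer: 1152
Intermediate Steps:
u(c) = 2*c
j = 1225 (j = ((0 - 6) - 29)² = (-6 - 29)² = (-35)² = 1225)
(u(59) + j) - 191 = (2*59 + 1225) - 191 = (118 + 1225) - 191 = 1343 - 191 = 1152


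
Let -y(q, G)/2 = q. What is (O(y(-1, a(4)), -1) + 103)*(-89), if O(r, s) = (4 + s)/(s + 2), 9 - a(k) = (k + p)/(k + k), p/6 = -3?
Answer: -9434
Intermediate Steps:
p = -18 (p = 6*(-3) = -18)
a(k) = 9 - (-18 + k)/(2*k) (a(k) = 9 - (k - 18)/(k + k) = 9 - (-18 + k)/(2*k))
y(q, G) = -2*q
O(r, s) = (4 + s)/(2 + s)
(O(y(-1, a(4)), -1) + 103)*(-89) = ((4 - 1)/(2 - 1) + 103)*(-89) = (3/1 + 103)*(-89) = (1*3 + 103)*(-89) = (3 + 103)*(-89) = 106*(-89) = -9434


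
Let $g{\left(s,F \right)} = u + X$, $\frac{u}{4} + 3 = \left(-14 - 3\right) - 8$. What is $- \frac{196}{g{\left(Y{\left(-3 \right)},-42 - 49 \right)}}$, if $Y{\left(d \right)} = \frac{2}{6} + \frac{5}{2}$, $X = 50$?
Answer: $\frac{98}{31} \approx 3.1613$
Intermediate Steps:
$u = -112$ ($u = -12 + 4 \left(\left(-14 - 3\right) - 8\right) = -12 + 4 \left(-17 - 8\right) = -12 + 4 \left(-25\right) = -12 - 100 = -112$)
$Y{\left(d \right)} = \frac{17}{6}$ ($Y{\left(d \right)} = 2 \cdot \frac{1}{6} + 5 \cdot \frac{1}{2} = \frac{1}{3} + \frac{5}{2} = \frac{17}{6}$)
$g{\left(s,F \right)} = -62$ ($g{\left(s,F \right)} = -112 + 50 = -62$)
$- \frac{196}{g{\left(Y{\left(-3 \right)},-42 - 49 \right)}} = - \frac{196}{-62} = \left(-196\right) \left(- \frac{1}{62}\right) = \frac{98}{31}$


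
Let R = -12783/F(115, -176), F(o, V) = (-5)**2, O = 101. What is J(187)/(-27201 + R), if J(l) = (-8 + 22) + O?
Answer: -2875/692808 ≈ -0.0041498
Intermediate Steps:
F(o, V) = 25
J(l) = 115 (J(l) = (-8 + 22) + 101 = 14 + 101 = 115)
R = -12783/25 ≈ -511.32
J(187)/(-27201 + R) = 115/(-27201 - 12783/25) = 115/(-692808/25) = 115*(-25/692808) = -2875/692808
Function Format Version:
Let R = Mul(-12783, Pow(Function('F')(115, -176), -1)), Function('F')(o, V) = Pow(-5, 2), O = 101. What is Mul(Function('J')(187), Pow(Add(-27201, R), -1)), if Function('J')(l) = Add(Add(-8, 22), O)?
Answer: Rational(-2875, 692808) ≈ -0.0041498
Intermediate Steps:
Function('F')(o, V) = 25
Function('J')(l) = 115 (Function('J')(l) = Add(Add(-8, 22), 101) = Add(14, 101) = 115)
R = Rational(-12783, 25) (R = Mul(-12783, Pow(25, -1)) = Mul(-12783, Rational(1, 25)) = Rational(-12783, 25) ≈ -511.32)
Mul(Function('J')(187), Pow(Add(-27201, R), -1)) = Mul(115, Pow(Add(-27201, Rational(-12783, 25)), -1)) = Mul(115, Pow(Rational(-692808, 25), -1)) = Mul(115, Rational(-25, 692808)) = Rational(-2875, 692808)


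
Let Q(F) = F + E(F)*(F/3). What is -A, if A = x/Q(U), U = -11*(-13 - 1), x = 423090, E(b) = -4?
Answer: 634635/77 ≈ 8242.0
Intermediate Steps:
U = 154 (U = -11*(-14) = 154)
Q(F) = -F/3 (Q(F) = F - 4*F/3 = -F/3)
A = -634635/77 (A = 423090/((-1/3*154)) = 423090/(-154/3) = 423090*(-3/154) = -634635/77 ≈ -8242.0)
-A = -1*(-634635/77) = 634635/77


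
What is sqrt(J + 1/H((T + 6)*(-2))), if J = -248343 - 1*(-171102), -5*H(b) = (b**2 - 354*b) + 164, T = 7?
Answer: I*sqrt(24050066879)/558 ≈ 277.92*I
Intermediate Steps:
H(b) = -164/5 - b**2/5 + 354*b/5 (H(b) = -((b**2 - 354*b) + 164)/5 = -(164 + b**2 - 354*b)/5 = -164/5 - b**2/5 + 354*b/5)
J = -77241 (J = -248343 + 171102 = -77241)
sqrt(J + 1/H((T + 6)*(-2))) = sqrt(-77241 + 1/(-164/5 - 4*(7 + 6)**2/5 + 354*((7 + 6)*(-2))/5)) = sqrt(-77241 + 1/(-164/5 - (13*(-2))**2/5 + 354*(13*(-2))/5)) = sqrt(-77241 + 1/(-164/5 - 1/5*(-26)**2 + (354/5)*(-26))) = sqrt(-77241 + 1/(-164/5 - 1/5*676 - 9204/5)) = sqrt(-77241 + 1/(-164/5 - 676/5 - 9204/5)) = sqrt(-77241 + 1/(-10044/5)) = sqrt(-77241 - 5/10044) = sqrt(-775808609/10044) = I*sqrt(24050066879)/558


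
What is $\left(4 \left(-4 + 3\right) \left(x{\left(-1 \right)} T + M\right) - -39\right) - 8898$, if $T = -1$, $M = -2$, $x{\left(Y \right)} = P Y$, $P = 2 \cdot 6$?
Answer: $-8899$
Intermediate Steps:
$P = 12$
$x{\left(Y \right)} = 12 Y$
$\left(4 \left(-4 + 3\right) \left(x{\left(-1 \right)} T + M\right) - -39\right) - 8898 = \left(4 \left(-4 + 3\right) \left(12 \left(-1\right) \left(-1\right) - 2\right) - -39\right) - 8898 = \left(4 \left(-1\right) \left(\left(-12\right) \left(-1\right) - 2\right) + 39\right) - 8898 = \left(- 4 \left(12 - 2\right) + 39\right) - 8898 = \left(\left(-4\right) 10 + 39\right) - 8898 = \left(-40 + 39\right) - 8898 = -1 - 8898 = -8899$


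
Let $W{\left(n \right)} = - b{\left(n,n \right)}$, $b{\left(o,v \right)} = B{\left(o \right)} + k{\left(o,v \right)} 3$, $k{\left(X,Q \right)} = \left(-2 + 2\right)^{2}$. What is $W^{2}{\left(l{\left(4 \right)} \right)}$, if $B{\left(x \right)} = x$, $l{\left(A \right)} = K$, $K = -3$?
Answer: $9$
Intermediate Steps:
$l{\left(A \right)} = -3$
$k{\left(X,Q \right)} = 0$ ($k{\left(X,Q \right)} = 0^{2} = 0$)
$b{\left(o,v \right)} = o$ ($b{\left(o,v \right)} = o + 0 \cdot 3 = o + 0 = o$)
$W{\left(n \right)} = - n$
$W^{2}{\left(l{\left(4 \right)} \right)} = \left(\left(-1\right) \left(-3\right)\right)^{2} = 3^{2} = 9$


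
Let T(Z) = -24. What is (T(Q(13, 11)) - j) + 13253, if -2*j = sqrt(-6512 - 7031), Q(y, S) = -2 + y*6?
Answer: 13229 + I*sqrt(13543)/2 ≈ 13229.0 + 58.187*I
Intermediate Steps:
Q(y, S) = -2 + 6*y
j = -I*sqrt(13543)/2 (j = -sqrt(-6512 - 7031)/2 = -I*sqrt(13543)/2 ≈ -58.187*I)
(T(Q(13, 11)) - j) + 13253 = (-24 - (-1)*I*sqrt(13543)/2) + 13253 = (-24 + I*sqrt(13543)/2) + 13253 = 13229 + I*sqrt(13543)/2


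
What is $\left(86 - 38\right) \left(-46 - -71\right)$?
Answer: $1200$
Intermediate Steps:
$\left(86 - 38\right) \left(-46 - -71\right) = 48 \left(-46 + 71\right) = 48 \cdot 25 = 1200$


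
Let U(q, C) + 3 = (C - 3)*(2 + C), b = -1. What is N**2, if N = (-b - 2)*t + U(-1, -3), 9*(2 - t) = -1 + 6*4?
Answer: 1024/81 ≈ 12.642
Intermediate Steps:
U(q, C) = -3 + (-3 + C)*(2 + C) (U(q, C) = -3 + (C - 3)*(2 + C) = -3 + (-3 + C)*(2 + C))
t = -5/9 (t = 2 - (-1 + 6*4)/9 = 2 - (-1 + 24)/9 = 2 - 1/9*23 = 2 - 23/9 = -5/9 ≈ -0.55556)
N = 32/9 (N = (-1*(-1) - 2)*(-5/9) + (-9 + (-3)**2 - 1*(-3)) = (1 - 2)*(-5/9) + (-9 + 9 + 3) = -1*(-5/9) + 3 = 5/9 + 3 = 32/9 ≈ 3.5556)
N**2 = (32/9)**2 = 1024/81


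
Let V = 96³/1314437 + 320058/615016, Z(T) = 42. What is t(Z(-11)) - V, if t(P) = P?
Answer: 16493984069271/404199892996 ≈ 40.807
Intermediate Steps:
V = 482411436561/404199892996 (V = 884736*(1/1314437) + 320058*(1/615016) = 884736/1314437 + 160029/307508 = 482411436561/404199892996 ≈ 1.1935)
t(Z(-11)) - V = 42 - 1*482411436561/404199892996 = 42 - 482411436561/404199892996 = 16493984069271/404199892996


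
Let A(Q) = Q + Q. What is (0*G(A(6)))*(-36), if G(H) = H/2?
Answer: 0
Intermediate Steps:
A(Q) = 2*Q
G(H) = H/2 (G(H) = H*(1/2) = H/2)
(0*G(A(6)))*(-36) = (0*((2*6)/2))*(-36) = (0*((1/2)*12))*(-36) = (0*6)*(-36) = 0*(-36) = 0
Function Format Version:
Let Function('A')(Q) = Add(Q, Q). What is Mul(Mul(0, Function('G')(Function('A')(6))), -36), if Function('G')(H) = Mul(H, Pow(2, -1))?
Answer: 0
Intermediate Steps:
Function('A')(Q) = Mul(2, Q)
Function('G')(H) = Mul(Rational(1, 2), H) (Function('G')(H) = Mul(H, Rational(1, 2)) = Mul(Rational(1, 2), H))
Mul(Mul(0, Function('G')(Function('A')(6))), -36) = Mul(Mul(0, Mul(Rational(1, 2), Mul(2, 6))), -36) = Mul(Mul(0, Mul(Rational(1, 2), 12)), -36) = Mul(Mul(0, 6), -36) = Mul(0, -36) = 0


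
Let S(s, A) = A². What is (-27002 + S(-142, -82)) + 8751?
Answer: -11527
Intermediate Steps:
(-27002 + S(-142, -82)) + 8751 = (-27002 + (-82)²) + 8751 = (-27002 + 6724) + 8751 = -20278 + 8751 = -11527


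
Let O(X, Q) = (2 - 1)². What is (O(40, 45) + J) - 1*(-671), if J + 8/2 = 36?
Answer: 704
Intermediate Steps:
J = 32 (J = -4 + 36 = 32)
O(X, Q) = 1 (O(X, Q) = 1² = 1)
(O(40, 45) + J) - 1*(-671) = (1 + 32) - 1*(-671) = 33 + 671 = 704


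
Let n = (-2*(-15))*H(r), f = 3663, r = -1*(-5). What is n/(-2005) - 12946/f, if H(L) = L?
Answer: -5301236/1468863 ≈ -3.6091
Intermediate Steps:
r = 5
n = 150 (n = -2*(-15)*5 = 30*5 = 150)
n/(-2005) - 12946/f = 150/(-2005) - 12946/3663 = 150*(-1/2005) - 12946*1/3663 = -30/401 - 12946/3663 = -5301236/1468863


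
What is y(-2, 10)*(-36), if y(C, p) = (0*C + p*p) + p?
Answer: -3960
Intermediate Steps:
y(C, p) = p + p**2 (y(C, p) = (0 + p**2) + p = p**2 + p = p + p**2)
y(-2, 10)*(-36) = (10*(1 + 10))*(-36) = (10*11)*(-36) = 110*(-36) = -3960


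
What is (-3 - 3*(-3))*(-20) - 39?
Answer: -159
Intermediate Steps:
(-3 - 3*(-3))*(-20) - 39 = (-3 + 9)*(-20) - 39 = 6*(-20) - 39 = -120 - 39 = -159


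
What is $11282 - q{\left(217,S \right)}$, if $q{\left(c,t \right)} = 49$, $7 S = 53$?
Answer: $11233$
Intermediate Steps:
$S = \frac{53}{7}$ ($S = \frac{1}{7} \cdot 53 = \frac{53}{7} \approx 7.5714$)
$11282 - q{\left(217,S \right)} = 11282 - 49 = 11233$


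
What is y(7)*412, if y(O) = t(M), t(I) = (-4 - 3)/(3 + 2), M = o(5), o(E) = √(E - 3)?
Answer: -2884/5 ≈ -576.80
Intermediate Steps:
o(E) = √(-3 + E)
M = √2 (M = √(-3 + 5) = √2 ≈ 1.4142)
t(I) = -7/5
y(O) = -7/5
y(7)*412 = -7/5*412 = -2884/5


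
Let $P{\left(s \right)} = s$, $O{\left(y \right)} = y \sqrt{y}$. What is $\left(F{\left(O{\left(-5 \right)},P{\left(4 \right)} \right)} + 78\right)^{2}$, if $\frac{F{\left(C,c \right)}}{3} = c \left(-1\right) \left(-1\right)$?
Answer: $8100$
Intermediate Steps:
$O{\left(y \right)} = y^{\frac{3}{2}}$
$F{\left(C,c \right)} = 3 c$ ($F{\left(C,c \right)} = 3 c \left(-1\right) \left(-1\right) = 3 - c \left(-1\right) = 3 c$)
$\left(F{\left(O{\left(-5 \right)},P{\left(4 \right)} \right)} + 78\right)^{2} = \left(3 \cdot 4 + 78\right)^{2} = \left(12 + 78\right)^{2} = 90^{2} = 8100$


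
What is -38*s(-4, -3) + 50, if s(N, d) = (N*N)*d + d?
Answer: 1988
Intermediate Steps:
s(N, d) = d + d*N**2 (s(N, d) = N**2*d + d = d*N**2 + d = d + d*N**2)
-38*s(-4, -3) + 50 = -(-114)*(1 + (-4)**2) + 50 = -(-114)*(1 + 16) + 50 = -(-114)*17 + 50 = -38*(-51) + 50 = 1938 + 50 = 1988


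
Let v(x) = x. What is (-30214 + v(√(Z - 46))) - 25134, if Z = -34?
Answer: -55348 + 4*I*√5 ≈ -55348.0 + 8.9443*I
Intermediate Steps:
(-30214 + v(√(Z - 46))) - 25134 = (-30214 + √(-34 - 46)) - 25134 = (-30214 + √(-80)) - 25134 = (-30214 + 4*I*√5) - 25134 = -55348 + 4*I*√5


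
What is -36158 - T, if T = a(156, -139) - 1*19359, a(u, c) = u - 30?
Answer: -16925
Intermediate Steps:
a(u, c) = -30 + u
T = -19233 (T = (-30 + 156) - 1*19359 = 126 - 19359 = -19233)
-36158 - T = -36158 - 1*(-19233) = -36158 + 19233 = -16925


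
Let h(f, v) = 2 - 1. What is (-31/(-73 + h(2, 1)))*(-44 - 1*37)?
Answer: -279/8 ≈ -34.875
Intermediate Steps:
h(f, v) = 1
(-31/(-73 + h(2, 1)))*(-44 - 1*37) = (-31/(-73 + 1))*(-44 - 1*37) = (-31/(-72))*(-44 - 37) = -31*(-1/72)*(-81) = (31/72)*(-81) = -279/8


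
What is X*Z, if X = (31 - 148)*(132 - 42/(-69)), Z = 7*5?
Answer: -12489750/23 ≈ -5.4303e+5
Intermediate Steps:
Z = 35
X = -356850/23 (X = -117*(132 - 42*(-1/69)) = -117*(132 + 14/23) = -117*3050/23 = -356850/23 ≈ -15515.)
X*Z = -356850/23*35 = -12489750/23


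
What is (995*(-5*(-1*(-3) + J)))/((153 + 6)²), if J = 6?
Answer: -4975/2809 ≈ -1.7711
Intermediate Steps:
(995*(-5*(-1*(-3) + J)))/((153 + 6)²) = (995*(-5*(-1*(-3) + 6)))/((153 + 6)²) = (995*(-5*(3 + 6)))/(159²) = (995*(-5*9))/25281 = (995*(-45))*(1/25281) = -44775*1/25281 = -4975/2809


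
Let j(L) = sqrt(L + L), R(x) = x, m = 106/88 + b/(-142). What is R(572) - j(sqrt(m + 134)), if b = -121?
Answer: 572 - 781**(3/4)*425041**(1/4)/781 ≈ 567.17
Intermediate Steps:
m = 6425/3124 (m = 106/88 - 121/(-142) = 106*(1/88) - 121*(-1/142) = 53/44 + 121/142 = 6425/3124 ≈ 2.0567)
j(L) = sqrt(2)*sqrt(L) (j(L) = sqrt(2*L) = sqrt(2)*sqrt(L))
R(572) - j(sqrt(m + 134)) = 572 - sqrt(2)*sqrt(sqrt(6425/3124 + 134)) = 572 - sqrt(2)*sqrt(sqrt(425041/3124)) = 572 - sqrt(2)*sqrt(sqrt(331957021)/1562) = 572 - sqrt(2)*sqrt(2)*781**(3/4)*425041**(1/4)/1562 = 572 - 781**(3/4)*425041**(1/4)/781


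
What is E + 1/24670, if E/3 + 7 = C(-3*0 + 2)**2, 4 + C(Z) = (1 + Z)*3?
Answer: 1332181/24670 ≈ 54.000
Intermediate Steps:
C(Z) = -1 + 3*Z (C(Z) = -4 + (1 + Z)*3 = -4 + (3 + 3*Z) = -1 + 3*Z)
E = 54 (E = -21 + 3*(-1 + 3*(-3*0 + 2))**2 = -21 + 3*(-1 + 3*(0 + 2))**2 = -21 + 3*(-1 + 3*2)**2 = -21 + 3*(-1 + 6)**2 = -21 + 3*5**2 = -21 + 3*25 = -21 + 75 = 54)
E + 1/24670 = 54 + 1/24670 = 1332181/24670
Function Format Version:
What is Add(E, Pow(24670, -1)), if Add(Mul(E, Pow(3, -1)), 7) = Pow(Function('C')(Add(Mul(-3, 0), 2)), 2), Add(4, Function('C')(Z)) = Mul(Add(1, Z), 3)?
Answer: Rational(1332181, 24670) ≈ 54.000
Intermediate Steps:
Function('C')(Z) = Add(-1, Mul(3, Z)) (Function('C')(Z) = Add(-4, Mul(Add(1, Z), 3)) = Add(-4, Add(3, Mul(3, Z))) = Add(-1, Mul(3, Z)))
E = 54 (E = Add(-21, Mul(3, Pow(Add(-1, Mul(3, Add(Mul(-3, 0), 2))), 2))) = Add(-21, Mul(3, Pow(Add(-1, Mul(3, Add(0, 2))), 2))) = Add(-21, Mul(3, Pow(Add(-1, Mul(3, 2)), 2))) = Add(-21, Mul(3, Pow(Add(-1, 6), 2))) = Add(-21, Mul(3, Pow(5, 2))) = Add(-21, Mul(3, 25)) = Add(-21, 75) = 54)
Add(E, Pow(24670, -1)) = Add(54, Pow(24670, -1)) = Add(54, Rational(1, 24670)) = Rational(1332181, 24670)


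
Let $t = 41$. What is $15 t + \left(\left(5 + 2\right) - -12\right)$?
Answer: $634$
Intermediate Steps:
$15 t + \left(\left(5 + 2\right) - -12\right) = 15 \cdot 41 + \left(\left(5 + 2\right) - -12\right) = 615 + \left(7 + 12\right) = 615 + 19 = 634$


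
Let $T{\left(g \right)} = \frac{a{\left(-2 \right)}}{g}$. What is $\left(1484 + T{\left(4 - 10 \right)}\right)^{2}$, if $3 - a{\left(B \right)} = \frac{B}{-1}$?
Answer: $\frac{79263409}{36} \approx 2.2018 \cdot 10^{6}$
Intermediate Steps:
$a{\left(B \right)} = 3 + B$ ($a{\left(B \right)} = 3 - \frac{B}{-1} = 3 - B \left(-1\right) = 3 - - B = 3 + B$)
$T{\left(g \right)} = \frac{1}{g}$ ($T{\left(g \right)} = \frac{3 - 2}{g} = 1 \frac{1}{g} = \frac{1}{g}$)
$\left(1484 + T{\left(4 - 10 \right)}\right)^{2} = \left(1484 + \frac{1}{4 - 10}\right)^{2} = \left(1484 + \frac{1}{-6}\right)^{2} = \left(1484 - \frac{1}{6}\right)^{2} = \left(\frac{8903}{6}\right)^{2} = \frac{79263409}{36}$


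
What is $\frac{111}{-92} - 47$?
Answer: $- \frac{4435}{92} \approx -48.207$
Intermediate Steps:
$\frac{111}{-92} - 47 = 111 \left(- \frac{1}{92}\right) - 47 = - \frac{111}{92} - 47 = - \frac{4435}{92}$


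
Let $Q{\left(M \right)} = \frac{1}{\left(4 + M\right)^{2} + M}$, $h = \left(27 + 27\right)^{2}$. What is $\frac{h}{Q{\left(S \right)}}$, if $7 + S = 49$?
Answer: $6292728$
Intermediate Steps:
$S = 42$ ($S = -7 + 49 = 42$)
$h = 2916$ ($h = 54^{2} = 2916$)
$Q{\left(M \right)} = \frac{1}{M + \left(4 + M\right)^{2}}$
$\frac{h}{Q{\left(S \right)}} = \frac{2916}{\frac{1}{42 + \left(4 + 42\right)^{2}}} = \frac{2916}{\frac{1}{42 + 46^{2}}} = \frac{2916}{\frac{1}{42 + 2116}} = \frac{2916}{\frac{1}{2158}} = 2916 \frac{1}{\frac{1}{2158}} = 2916 \cdot 2158 = 6292728$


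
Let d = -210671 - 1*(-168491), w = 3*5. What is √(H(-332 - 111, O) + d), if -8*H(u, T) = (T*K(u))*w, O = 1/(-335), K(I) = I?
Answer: 3*I*√336634934/268 ≈ 205.38*I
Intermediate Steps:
O = -1/335 ≈ -0.0029851
w = 15
H(u, T) = -15*T*u/8 (H(u, T) = -T*u*15/8 = -15*T*u/8)
d = -42180 (d = -210671 + 168491 = -42180)
√(H(-332 - 111, O) + d) = √(-15/8*(-1/335)*(-332 - 111) - 42180) = √(-15/8*(-1/335)*(-443) - 42180) = √(-1329/536 - 42180) = √(-22609809/536) = 3*I*√336634934/268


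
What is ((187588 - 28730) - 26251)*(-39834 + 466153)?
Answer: 56532883633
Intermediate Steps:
((187588 - 28730) - 26251)*(-39834 + 466153) = (158858 - 26251)*426319 = 132607*426319 = 56532883633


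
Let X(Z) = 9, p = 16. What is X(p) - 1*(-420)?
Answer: 429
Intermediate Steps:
X(p) - 1*(-420) = 9 - 1*(-420) = 9 + 420 = 429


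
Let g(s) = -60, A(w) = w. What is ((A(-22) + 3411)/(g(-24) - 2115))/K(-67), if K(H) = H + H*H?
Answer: -3389/9617850 ≈ -0.00035237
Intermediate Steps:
K(H) = H + H²
((A(-22) + 3411)/(g(-24) - 2115))/K(-67) = ((-22 + 3411)/(-60 - 2115))/((-67*(1 - 67))) = (3389/(-2175))/((-67*(-66))) = (3389*(-1/2175))/4422 = -3389/2175*1/4422 = -3389/9617850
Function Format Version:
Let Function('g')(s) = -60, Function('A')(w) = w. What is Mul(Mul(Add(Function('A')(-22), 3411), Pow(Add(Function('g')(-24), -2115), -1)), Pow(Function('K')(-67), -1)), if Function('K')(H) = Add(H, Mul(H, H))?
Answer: Rational(-3389, 9617850) ≈ -0.00035237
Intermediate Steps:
Function('K')(H) = Add(H, Pow(H, 2))
Mul(Mul(Add(Function('A')(-22), 3411), Pow(Add(Function('g')(-24), -2115), -1)), Pow(Function('K')(-67), -1)) = Mul(Mul(Add(-22, 3411), Pow(Add(-60, -2115), -1)), Pow(Mul(-67, Add(1, -67)), -1)) = Mul(Mul(3389, Pow(-2175, -1)), Pow(Mul(-67, -66), -1)) = Mul(Mul(3389, Rational(-1, 2175)), Pow(4422, -1)) = Mul(Rational(-3389, 2175), Rational(1, 4422)) = Rational(-3389, 9617850)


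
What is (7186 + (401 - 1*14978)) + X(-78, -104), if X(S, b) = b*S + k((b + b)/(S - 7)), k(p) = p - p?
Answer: 721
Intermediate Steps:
k(p) = 0
X(S, b) = S*b (X(S, b) = b*S + 0 = S*b + 0 = S*b)
(7186 + (401 - 1*14978)) + X(-78, -104) = (7186 + (401 - 1*14978)) - 78*(-104) = (7186 + (401 - 14978)) + 8112 = (7186 - 14577) + 8112 = -7391 + 8112 = 721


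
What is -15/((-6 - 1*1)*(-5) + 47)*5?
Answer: -75/82 ≈ -0.91463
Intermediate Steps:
-15/((-6 - 1*1)*(-5) + 47)*5 = -15/((-6 - 1)*(-5) + 47)*5 = -15/(-7*(-5) + 47)*5 = -15/(35 + 47)*5 = -15/82*5 = -75/82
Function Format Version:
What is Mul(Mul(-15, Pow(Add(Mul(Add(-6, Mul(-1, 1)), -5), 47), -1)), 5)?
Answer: Rational(-75, 82) ≈ -0.91463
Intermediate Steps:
Mul(Mul(-15, Pow(Add(Mul(Add(-6, Mul(-1, 1)), -5), 47), -1)), 5) = Mul(Mul(-15, Pow(Add(Mul(Add(-6, -1), -5), 47), -1)), 5) = Mul(Mul(-15, Pow(Add(Mul(-7, -5), 47), -1)), 5) = Mul(Mul(-15, Pow(Add(35, 47), -1)), 5) = Mul(Mul(-15, Pow(82, -1)), 5) = Mul(Mul(-15, Rational(1, 82)), 5) = Mul(Rational(-15, 82), 5) = Rational(-75, 82)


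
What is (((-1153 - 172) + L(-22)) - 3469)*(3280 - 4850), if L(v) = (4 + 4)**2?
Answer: 7426100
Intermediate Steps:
L(v) = 64 (L(v) = 8**2 = 64)
(((-1153 - 172) + L(-22)) - 3469)*(3280 - 4850) = (((-1153 - 172) + 64) - 3469)*(3280 - 4850) = ((-1325 + 64) - 3469)*(-1570) = (-1261 - 3469)*(-1570) = -4730*(-1570) = 7426100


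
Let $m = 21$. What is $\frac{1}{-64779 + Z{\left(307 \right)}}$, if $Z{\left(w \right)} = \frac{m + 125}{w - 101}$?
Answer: $- \frac{103}{6672164} \approx -1.5437 \cdot 10^{-5}$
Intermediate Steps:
$Z{\left(w \right)} = \frac{146}{-101 + w}$ ($Z{\left(w \right)} = \frac{21 + 125}{w - 101} = \frac{146}{-101 + w}$)
$\frac{1}{-64779 + Z{\left(307 \right)}} = \frac{1}{-64779 + \frac{146}{-101 + 307}} = \frac{1}{-64779 + \frac{146}{206}} = \frac{1}{-64779 + 146 \cdot \frac{1}{206}} = \frac{1}{-64779 + \frac{73}{103}} = \frac{1}{- \frac{6672164}{103}} = - \frac{103}{6672164}$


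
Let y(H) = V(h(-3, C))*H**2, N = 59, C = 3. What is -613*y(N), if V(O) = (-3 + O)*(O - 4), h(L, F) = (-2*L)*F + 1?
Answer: -512124720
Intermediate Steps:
h(L, F) = 1 - 2*F*L (h(L, F) = -2*F*L + 1 = 1 - 2*F*L)
V(O) = (-4 + O)*(-3 + O) (V(O) = (-3 + O)*(-4 + O) = (-4 + O)*(-3 + O))
y(H) = 240*H**2 (y(H) = (12 + (1 - 2*3*(-3))**2 - 7*(1 - 2*3*(-3)))*H**2 = (12 + (1 + 18)**2 - 7*(1 + 18))*H**2 = (12 + 19**2 - 7*19)*H**2 = (12 + 361 - 133)*H**2 = 240*H**2)
-613*y(N) = -147120*59**2 = -147120*3481 = -613*835440 = -512124720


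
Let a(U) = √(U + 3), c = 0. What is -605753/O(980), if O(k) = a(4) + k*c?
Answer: -605753*√7/7 ≈ -2.2895e+5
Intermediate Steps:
a(U) = √(3 + U)
O(k) = √7 (O(k) = √(3 + 4) + k*0 = √7 + 0 = √7)
-605753/O(980) = -605753*√7/7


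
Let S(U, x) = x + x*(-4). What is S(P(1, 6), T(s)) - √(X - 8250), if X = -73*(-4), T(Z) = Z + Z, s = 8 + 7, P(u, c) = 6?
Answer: -90 - I*√7958 ≈ -90.0 - 89.208*I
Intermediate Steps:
s = 15
T(Z) = 2*Z
X = 292
S(U, x) = -3*x (S(U, x) = x - 4*x = -3*x)
S(P(1, 6), T(s)) - √(X - 8250) = -6*15 - √(292 - 8250) = -3*30 - √(-7958) = -90 - I*√7958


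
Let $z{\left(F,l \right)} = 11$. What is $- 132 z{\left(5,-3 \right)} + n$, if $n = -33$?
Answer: $-1485$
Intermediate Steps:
$- 132 z{\left(5,-3 \right)} + n = \left(-132\right) 11 - 33 = -1452 - 33 = -1485$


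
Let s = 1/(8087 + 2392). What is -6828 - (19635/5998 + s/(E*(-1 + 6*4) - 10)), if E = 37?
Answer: -361097080122379/52859408322 ≈ -6831.3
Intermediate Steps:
s = 1/10479 ≈ 9.5429e-5
-6828 - (19635/5998 + s/(E*(-1 + 6*4) - 10)) = -6828 - (19635/5998 + 1/(10479*(37*(-1 + 6*4) - 10))) = -6828 - (19635*(1/5998) + 1/(10479*(37*(-1 + 24) - 10))) = -6828 - (19635/5998 + 1/(10479*(37*23 - 10))) = -6828 - (19635/5998 + 1/(10479*(851 - 10))) = -6828 - (19635/5998 + (1/10479)/841) = -6828 - (19635/5998 + (1/10479)*(1/841)) = -6828 - (19635/5998 + 1/8812839) = -6828 - 1*173040099763/52859408322 = -6828 - 173040099763/52859408322 = -361097080122379/52859408322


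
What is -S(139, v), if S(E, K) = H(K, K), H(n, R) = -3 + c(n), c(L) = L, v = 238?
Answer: -235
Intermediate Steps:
H(n, R) = -3 + n
S(E, K) = -3 + K
-S(139, v) = -(-3 + 238) = -1*235 = -235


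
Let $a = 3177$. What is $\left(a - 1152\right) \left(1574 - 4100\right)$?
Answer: $-5115150$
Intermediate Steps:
$\left(a - 1152\right) \left(1574 - 4100\right) = \left(3177 - 1152\right) \left(1574 - 4100\right) = 2025 \left(-2526\right) = -5115150$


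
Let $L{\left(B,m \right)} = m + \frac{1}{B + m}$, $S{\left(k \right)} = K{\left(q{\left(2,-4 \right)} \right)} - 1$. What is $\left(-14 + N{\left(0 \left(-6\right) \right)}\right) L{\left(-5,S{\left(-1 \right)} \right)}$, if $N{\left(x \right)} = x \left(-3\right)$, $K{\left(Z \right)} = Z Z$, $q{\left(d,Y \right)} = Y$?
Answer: $- \frac{1057}{5} \approx -211.4$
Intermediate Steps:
$K{\left(Z \right)} = Z^{2}$
$S{\left(k \right)} = 15$ ($S{\left(k \right)} = \left(-4\right)^{2} - 1 = 16 - 1 = 15$)
$N{\left(x \right)} = - 3 x$
$\left(-14 + N{\left(0 \left(-6\right) \right)}\right) L{\left(-5,S{\left(-1 \right)} \right)} = \left(-14 - 3 \cdot 0 \left(-6\right)\right) \frac{1 + 15^{2} - 75}{-5 + 15} = \left(-14 - 0\right) \frac{1 + 225 - 75}{10} = \left(-14 + 0\right) \frac{1}{10} \cdot 151 = \left(-14\right) \frac{151}{10} = - \frac{1057}{5}$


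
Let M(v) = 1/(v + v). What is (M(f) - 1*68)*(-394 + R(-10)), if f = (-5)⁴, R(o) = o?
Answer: 17169798/625 ≈ 27472.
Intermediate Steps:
f = 625
M(v) = 1/(2*v)
(M(f) - 1*68)*(-394 + R(-10)) = ((½)/625 - 1*68)*(-394 - 10) = ((½)*(1/625) - 68)*(-404) = (1/1250 - 68)*(-404) = -84999/1250*(-404) = 17169798/625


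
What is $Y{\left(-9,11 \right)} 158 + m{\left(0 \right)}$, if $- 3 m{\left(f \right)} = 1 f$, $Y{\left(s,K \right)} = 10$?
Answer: $1580$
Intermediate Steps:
$m{\left(f \right)} = - \frac{f}{3}$ ($m{\left(f \right)} = - \frac{1 f}{3} = - \frac{f}{3}$)
$Y{\left(-9,11 \right)} 158 + m{\left(0 \right)} = 10 \cdot 158 - 0 = 1580 + 0 = 1580$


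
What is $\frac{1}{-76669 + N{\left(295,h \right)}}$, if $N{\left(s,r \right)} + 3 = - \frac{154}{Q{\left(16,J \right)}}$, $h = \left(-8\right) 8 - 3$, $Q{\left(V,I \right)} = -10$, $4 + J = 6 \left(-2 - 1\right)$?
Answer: $- \frac{5}{383283} \approx -1.3045 \cdot 10^{-5}$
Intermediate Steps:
$J = -22$ ($J = -4 + 6 \left(-2 - 1\right) = -4 + 6 \left(-3\right) = -4 - 18 = -22$)
$h = -67$ ($h = -64 - 3 = -67$)
$N{\left(s,r \right)} = \frac{62}{5}$ ($N{\left(s,r \right)} = -3 - \frac{154}{-10} = -3 - - \frac{77}{5} = -3 + \frac{77}{5} = \frac{62}{5}$)
$\frac{1}{-76669 + N{\left(295,h \right)}} = \frac{1}{-76669 + \frac{62}{5}} = \frac{1}{- \frac{383283}{5}} = - \frac{5}{383283}$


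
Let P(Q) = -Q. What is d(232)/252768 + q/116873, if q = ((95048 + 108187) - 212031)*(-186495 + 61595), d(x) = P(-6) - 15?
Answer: 92565360071781/9847251488 ≈ 9400.1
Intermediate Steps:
d(x) = -9 (d(x) = -1*(-6) - 15 = 6 - 15 = -9)
q = 1098620400 (q = (203235 - 212031)*(-124900) = -8796*(-124900) = 1098620400)
d(232)/252768 + q/116873 = -9/252768 + 1098620400/116873 = -9*1/252768 + 1098620400*(1/116873) = -3/84256 + 1098620400/116873 = 92565360071781/9847251488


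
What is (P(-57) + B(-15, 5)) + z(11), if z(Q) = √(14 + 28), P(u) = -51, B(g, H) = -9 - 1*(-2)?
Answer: -58 + √42 ≈ -51.519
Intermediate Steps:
B(g, H) = -7 (B(g, H) = -9 + 2 = -7)
z(Q) = √42
(P(-57) + B(-15, 5)) + z(11) = (-51 - 7) + √42 = -58 + √42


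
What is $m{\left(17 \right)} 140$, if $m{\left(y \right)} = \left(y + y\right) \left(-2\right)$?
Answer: $-9520$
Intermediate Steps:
$m{\left(y \right)} = - 4 y$ ($m{\left(y \right)} = 2 y \left(-2\right) = - 4 y$)
$m{\left(17 \right)} 140 = \left(-4\right) 17 \cdot 140 = \left(-68\right) 140 = -9520$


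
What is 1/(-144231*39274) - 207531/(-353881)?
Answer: 1175565221028233/2004568937209014 ≈ 0.58644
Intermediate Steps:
1/(-144231*39274) - 207531/(-353881) = -1/144231*1/39274 - 207531*(-1/353881) = -1/5664528294 + 207531/353881 = 1175565221028233/2004568937209014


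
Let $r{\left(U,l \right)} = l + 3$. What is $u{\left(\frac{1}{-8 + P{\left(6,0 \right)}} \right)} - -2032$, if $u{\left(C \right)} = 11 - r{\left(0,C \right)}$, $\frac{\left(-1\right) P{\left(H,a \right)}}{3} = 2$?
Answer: $\frac{28561}{14} \approx 2040.1$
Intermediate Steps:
$r{\left(U,l \right)} = 3 + l$
$P{\left(H,a \right)} = -6$ ($P{\left(H,a \right)} = \left(-3\right) 2 = -6$)
$u{\left(C \right)} = 8 - C$ ($u{\left(C \right)} = 11 - \left(3 + C\right) = 8 - C$)
$u{\left(\frac{1}{-8 + P{\left(6,0 \right)}} \right)} - -2032 = \left(8 - \frac{1}{-8 - 6}\right) - -2032 = \left(8 - \frac{1}{-14}\right) + 2032 = \left(8 - - \frac{1}{14}\right) + 2032 = \left(8 + \frac{1}{14}\right) + 2032 = \frac{113}{14} + 2032 = \frac{28561}{14}$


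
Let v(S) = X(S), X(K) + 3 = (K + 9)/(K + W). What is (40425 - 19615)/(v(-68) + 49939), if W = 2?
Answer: 274692/659167 ≈ 0.41673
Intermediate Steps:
X(K) = -3 + (9 + K)/(2 + K) (X(K) = -3 + (K + 9)/(K + 2) = -3 + (9 + K)/(2 + K))
v(S) = (3 - 2*S)/(2 + S)
(40425 - 19615)/(v(-68) + 49939) = (40425 - 19615)/((3 - 2*(-68))/(2 - 68) + 49939) = 20810/((3 + 136)/(-66) + 49939) = 20810/(-1/66*139 + 49939) = 20810/(-139/66 + 49939) = 20810/(3295835/66) = 20810*(66/3295835) = 274692/659167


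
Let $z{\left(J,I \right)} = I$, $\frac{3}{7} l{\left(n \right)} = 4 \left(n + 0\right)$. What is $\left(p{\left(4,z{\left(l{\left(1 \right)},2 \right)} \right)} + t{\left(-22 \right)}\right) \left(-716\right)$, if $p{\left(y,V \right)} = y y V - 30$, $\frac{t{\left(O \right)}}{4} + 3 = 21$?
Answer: $-52984$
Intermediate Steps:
$l{\left(n \right)} = \frac{28 n}{3}$ ($l{\left(n \right)} = \frac{7 \cdot 4 \left(n + 0\right)}{3} = \frac{7 \cdot 4 n}{3} = \frac{28 n}{3}$)
$t{\left(O \right)} = 72$ ($t{\left(O \right)} = -12 + 4 \cdot 21 = -12 + 84 = 72$)
$p{\left(y,V \right)} = -30 + V y^{2}$ ($p{\left(y,V \right)} = y^{2} V - 30 = V y^{2} - 30 = -30 + V y^{2}$)
$\left(p{\left(4,z{\left(l{\left(1 \right)},2 \right)} \right)} + t{\left(-22 \right)}\right) \left(-716\right) = \left(\left(-30 + 2 \cdot 4^{2}\right) + 72\right) \left(-716\right) = \left(\left(-30 + 2 \cdot 16\right) + 72\right) \left(-716\right) = \left(\left(-30 + 32\right) + 72\right) \left(-716\right) = \left(2 + 72\right) \left(-716\right) = 74 \left(-716\right) = -52984$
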